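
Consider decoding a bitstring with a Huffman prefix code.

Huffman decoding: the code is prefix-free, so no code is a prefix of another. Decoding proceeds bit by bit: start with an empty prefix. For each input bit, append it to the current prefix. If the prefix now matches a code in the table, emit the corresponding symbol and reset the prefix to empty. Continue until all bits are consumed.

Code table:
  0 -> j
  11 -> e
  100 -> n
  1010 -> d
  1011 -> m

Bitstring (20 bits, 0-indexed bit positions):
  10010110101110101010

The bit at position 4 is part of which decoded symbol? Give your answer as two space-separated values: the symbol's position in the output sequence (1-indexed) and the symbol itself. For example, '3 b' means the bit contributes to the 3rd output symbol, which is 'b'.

Answer: 2 m

Derivation:
Bit 0: prefix='1' (no match yet)
Bit 1: prefix='10' (no match yet)
Bit 2: prefix='100' -> emit 'n', reset
Bit 3: prefix='1' (no match yet)
Bit 4: prefix='10' (no match yet)
Bit 5: prefix='101' (no match yet)
Bit 6: prefix='1011' -> emit 'm', reset
Bit 7: prefix='0' -> emit 'j', reset
Bit 8: prefix='1' (no match yet)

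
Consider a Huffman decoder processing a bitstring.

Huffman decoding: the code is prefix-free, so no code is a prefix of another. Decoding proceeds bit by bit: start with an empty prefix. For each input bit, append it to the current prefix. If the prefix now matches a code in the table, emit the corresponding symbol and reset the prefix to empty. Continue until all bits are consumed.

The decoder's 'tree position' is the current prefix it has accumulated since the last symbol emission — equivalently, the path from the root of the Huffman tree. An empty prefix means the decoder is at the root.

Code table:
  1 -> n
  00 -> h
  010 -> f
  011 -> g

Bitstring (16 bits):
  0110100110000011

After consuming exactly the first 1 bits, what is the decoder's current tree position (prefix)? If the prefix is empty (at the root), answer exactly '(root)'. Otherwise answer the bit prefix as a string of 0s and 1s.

Answer: 0

Derivation:
Bit 0: prefix='0' (no match yet)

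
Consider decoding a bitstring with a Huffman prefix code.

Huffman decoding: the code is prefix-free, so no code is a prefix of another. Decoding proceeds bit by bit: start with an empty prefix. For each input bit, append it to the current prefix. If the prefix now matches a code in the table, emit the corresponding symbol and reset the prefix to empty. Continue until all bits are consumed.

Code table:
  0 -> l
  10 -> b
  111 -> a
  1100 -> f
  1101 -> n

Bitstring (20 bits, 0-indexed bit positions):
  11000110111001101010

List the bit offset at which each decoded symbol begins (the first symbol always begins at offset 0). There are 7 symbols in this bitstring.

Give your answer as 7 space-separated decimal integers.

Answer: 0 4 5 9 13 17 18

Derivation:
Bit 0: prefix='1' (no match yet)
Bit 1: prefix='11' (no match yet)
Bit 2: prefix='110' (no match yet)
Bit 3: prefix='1100' -> emit 'f', reset
Bit 4: prefix='0' -> emit 'l', reset
Bit 5: prefix='1' (no match yet)
Bit 6: prefix='11' (no match yet)
Bit 7: prefix='110' (no match yet)
Bit 8: prefix='1101' -> emit 'n', reset
Bit 9: prefix='1' (no match yet)
Bit 10: prefix='11' (no match yet)
Bit 11: prefix='110' (no match yet)
Bit 12: prefix='1100' -> emit 'f', reset
Bit 13: prefix='1' (no match yet)
Bit 14: prefix='11' (no match yet)
Bit 15: prefix='110' (no match yet)
Bit 16: prefix='1101' -> emit 'n', reset
Bit 17: prefix='0' -> emit 'l', reset
Bit 18: prefix='1' (no match yet)
Bit 19: prefix='10' -> emit 'b', reset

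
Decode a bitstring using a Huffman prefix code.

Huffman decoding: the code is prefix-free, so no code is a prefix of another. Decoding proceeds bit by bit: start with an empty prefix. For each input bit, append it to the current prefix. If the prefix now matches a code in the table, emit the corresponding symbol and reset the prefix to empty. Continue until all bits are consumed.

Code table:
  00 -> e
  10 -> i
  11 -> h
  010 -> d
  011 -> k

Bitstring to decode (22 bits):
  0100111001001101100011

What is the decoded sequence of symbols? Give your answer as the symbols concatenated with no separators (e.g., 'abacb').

Bit 0: prefix='0' (no match yet)
Bit 1: prefix='01' (no match yet)
Bit 2: prefix='010' -> emit 'd', reset
Bit 3: prefix='0' (no match yet)
Bit 4: prefix='01' (no match yet)
Bit 5: prefix='011' -> emit 'k', reset
Bit 6: prefix='1' (no match yet)
Bit 7: prefix='10' -> emit 'i', reset
Bit 8: prefix='0' (no match yet)
Bit 9: prefix='01' (no match yet)
Bit 10: prefix='010' -> emit 'd', reset
Bit 11: prefix='0' (no match yet)
Bit 12: prefix='01' (no match yet)
Bit 13: prefix='011' -> emit 'k', reset
Bit 14: prefix='0' (no match yet)
Bit 15: prefix='01' (no match yet)
Bit 16: prefix='011' -> emit 'k', reset
Bit 17: prefix='0' (no match yet)
Bit 18: prefix='00' -> emit 'e', reset
Bit 19: prefix='0' (no match yet)
Bit 20: prefix='01' (no match yet)
Bit 21: prefix='011' -> emit 'k', reset

Answer: dkidkkek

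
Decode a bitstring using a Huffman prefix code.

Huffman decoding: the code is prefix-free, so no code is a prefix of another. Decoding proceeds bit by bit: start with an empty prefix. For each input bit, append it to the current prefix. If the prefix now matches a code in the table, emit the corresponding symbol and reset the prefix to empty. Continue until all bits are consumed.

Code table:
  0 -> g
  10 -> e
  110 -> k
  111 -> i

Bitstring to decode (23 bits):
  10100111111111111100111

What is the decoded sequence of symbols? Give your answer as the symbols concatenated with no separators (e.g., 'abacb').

Answer: eegiiiiegi

Derivation:
Bit 0: prefix='1' (no match yet)
Bit 1: prefix='10' -> emit 'e', reset
Bit 2: prefix='1' (no match yet)
Bit 3: prefix='10' -> emit 'e', reset
Bit 4: prefix='0' -> emit 'g', reset
Bit 5: prefix='1' (no match yet)
Bit 6: prefix='11' (no match yet)
Bit 7: prefix='111' -> emit 'i', reset
Bit 8: prefix='1' (no match yet)
Bit 9: prefix='11' (no match yet)
Bit 10: prefix='111' -> emit 'i', reset
Bit 11: prefix='1' (no match yet)
Bit 12: prefix='11' (no match yet)
Bit 13: prefix='111' -> emit 'i', reset
Bit 14: prefix='1' (no match yet)
Bit 15: prefix='11' (no match yet)
Bit 16: prefix='111' -> emit 'i', reset
Bit 17: prefix='1' (no match yet)
Bit 18: prefix='10' -> emit 'e', reset
Bit 19: prefix='0' -> emit 'g', reset
Bit 20: prefix='1' (no match yet)
Bit 21: prefix='11' (no match yet)
Bit 22: prefix='111' -> emit 'i', reset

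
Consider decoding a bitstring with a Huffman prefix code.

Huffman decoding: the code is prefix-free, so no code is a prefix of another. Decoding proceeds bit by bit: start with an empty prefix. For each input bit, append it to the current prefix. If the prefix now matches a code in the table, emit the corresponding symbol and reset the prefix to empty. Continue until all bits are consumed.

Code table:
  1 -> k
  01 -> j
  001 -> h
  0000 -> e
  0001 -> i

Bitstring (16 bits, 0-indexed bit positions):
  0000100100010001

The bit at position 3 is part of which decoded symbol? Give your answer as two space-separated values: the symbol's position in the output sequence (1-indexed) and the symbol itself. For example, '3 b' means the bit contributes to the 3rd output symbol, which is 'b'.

Bit 0: prefix='0' (no match yet)
Bit 1: prefix='00' (no match yet)
Bit 2: prefix='000' (no match yet)
Bit 3: prefix='0000' -> emit 'e', reset
Bit 4: prefix='1' -> emit 'k', reset
Bit 5: prefix='0' (no match yet)
Bit 6: prefix='00' (no match yet)
Bit 7: prefix='001' -> emit 'h', reset

Answer: 1 e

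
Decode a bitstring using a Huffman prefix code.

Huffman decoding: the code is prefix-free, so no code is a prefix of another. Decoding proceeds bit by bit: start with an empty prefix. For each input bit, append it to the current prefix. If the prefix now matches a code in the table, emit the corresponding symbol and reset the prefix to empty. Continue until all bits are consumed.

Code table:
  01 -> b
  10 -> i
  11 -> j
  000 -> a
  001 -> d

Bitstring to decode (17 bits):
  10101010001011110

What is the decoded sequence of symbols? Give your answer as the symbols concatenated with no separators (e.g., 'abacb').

Answer: iiiidbji

Derivation:
Bit 0: prefix='1' (no match yet)
Bit 1: prefix='10' -> emit 'i', reset
Bit 2: prefix='1' (no match yet)
Bit 3: prefix='10' -> emit 'i', reset
Bit 4: prefix='1' (no match yet)
Bit 5: prefix='10' -> emit 'i', reset
Bit 6: prefix='1' (no match yet)
Bit 7: prefix='10' -> emit 'i', reset
Bit 8: prefix='0' (no match yet)
Bit 9: prefix='00' (no match yet)
Bit 10: prefix='001' -> emit 'd', reset
Bit 11: prefix='0' (no match yet)
Bit 12: prefix='01' -> emit 'b', reset
Bit 13: prefix='1' (no match yet)
Bit 14: prefix='11' -> emit 'j', reset
Bit 15: prefix='1' (no match yet)
Bit 16: prefix='10' -> emit 'i', reset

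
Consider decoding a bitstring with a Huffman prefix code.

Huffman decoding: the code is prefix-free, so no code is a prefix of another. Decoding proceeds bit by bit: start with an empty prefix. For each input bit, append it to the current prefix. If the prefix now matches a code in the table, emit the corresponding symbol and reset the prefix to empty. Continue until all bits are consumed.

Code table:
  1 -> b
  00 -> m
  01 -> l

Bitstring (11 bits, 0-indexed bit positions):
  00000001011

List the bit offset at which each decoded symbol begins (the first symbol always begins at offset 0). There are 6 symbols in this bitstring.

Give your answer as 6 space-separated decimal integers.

Answer: 0 2 4 6 8 10

Derivation:
Bit 0: prefix='0' (no match yet)
Bit 1: prefix='00' -> emit 'm', reset
Bit 2: prefix='0' (no match yet)
Bit 3: prefix='00' -> emit 'm', reset
Bit 4: prefix='0' (no match yet)
Bit 5: prefix='00' -> emit 'm', reset
Bit 6: prefix='0' (no match yet)
Bit 7: prefix='01' -> emit 'l', reset
Bit 8: prefix='0' (no match yet)
Bit 9: prefix='01' -> emit 'l', reset
Bit 10: prefix='1' -> emit 'b', reset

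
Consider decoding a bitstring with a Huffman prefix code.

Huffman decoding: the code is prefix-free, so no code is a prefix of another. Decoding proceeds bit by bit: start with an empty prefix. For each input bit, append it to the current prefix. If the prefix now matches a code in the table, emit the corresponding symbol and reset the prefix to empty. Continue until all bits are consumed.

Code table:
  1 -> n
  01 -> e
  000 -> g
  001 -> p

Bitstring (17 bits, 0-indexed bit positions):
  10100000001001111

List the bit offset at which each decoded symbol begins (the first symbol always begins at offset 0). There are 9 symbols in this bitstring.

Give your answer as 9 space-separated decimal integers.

Answer: 0 1 3 6 9 11 14 15 16

Derivation:
Bit 0: prefix='1' -> emit 'n', reset
Bit 1: prefix='0' (no match yet)
Bit 2: prefix='01' -> emit 'e', reset
Bit 3: prefix='0' (no match yet)
Bit 4: prefix='00' (no match yet)
Bit 5: prefix='000' -> emit 'g', reset
Bit 6: prefix='0' (no match yet)
Bit 7: prefix='00' (no match yet)
Bit 8: prefix='000' -> emit 'g', reset
Bit 9: prefix='0' (no match yet)
Bit 10: prefix='01' -> emit 'e', reset
Bit 11: prefix='0' (no match yet)
Bit 12: prefix='00' (no match yet)
Bit 13: prefix='001' -> emit 'p', reset
Bit 14: prefix='1' -> emit 'n', reset
Bit 15: prefix='1' -> emit 'n', reset
Bit 16: prefix='1' -> emit 'n', reset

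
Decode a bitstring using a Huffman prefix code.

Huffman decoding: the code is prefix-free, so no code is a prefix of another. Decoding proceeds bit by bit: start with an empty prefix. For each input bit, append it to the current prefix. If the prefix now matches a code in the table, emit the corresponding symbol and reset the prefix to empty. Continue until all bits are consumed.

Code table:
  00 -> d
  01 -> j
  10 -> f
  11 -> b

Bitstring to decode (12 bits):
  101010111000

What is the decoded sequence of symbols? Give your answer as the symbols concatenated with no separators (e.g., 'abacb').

Bit 0: prefix='1' (no match yet)
Bit 1: prefix='10' -> emit 'f', reset
Bit 2: prefix='1' (no match yet)
Bit 3: prefix='10' -> emit 'f', reset
Bit 4: prefix='1' (no match yet)
Bit 5: prefix='10' -> emit 'f', reset
Bit 6: prefix='1' (no match yet)
Bit 7: prefix='11' -> emit 'b', reset
Bit 8: prefix='1' (no match yet)
Bit 9: prefix='10' -> emit 'f', reset
Bit 10: prefix='0' (no match yet)
Bit 11: prefix='00' -> emit 'd', reset

Answer: fffbfd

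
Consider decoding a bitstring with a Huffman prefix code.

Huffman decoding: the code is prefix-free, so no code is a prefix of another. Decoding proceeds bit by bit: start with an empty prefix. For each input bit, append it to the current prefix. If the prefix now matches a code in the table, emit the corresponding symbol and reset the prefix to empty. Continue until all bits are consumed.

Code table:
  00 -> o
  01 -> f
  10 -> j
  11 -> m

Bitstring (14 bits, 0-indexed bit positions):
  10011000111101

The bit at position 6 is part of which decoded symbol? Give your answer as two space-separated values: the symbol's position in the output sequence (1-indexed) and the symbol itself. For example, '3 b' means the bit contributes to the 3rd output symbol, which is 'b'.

Answer: 4 o

Derivation:
Bit 0: prefix='1' (no match yet)
Bit 1: prefix='10' -> emit 'j', reset
Bit 2: prefix='0' (no match yet)
Bit 3: prefix='01' -> emit 'f', reset
Bit 4: prefix='1' (no match yet)
Bit 5: prefix='10' -> emit 'j', reset
Bit 6: prefix='0' (no match yet)
Bit 7: prefix='00' -> emit 'o', reset
Bit 8: prefix='1' (no match yet)
Bit 9: prefix='11' -> emit 'm', reset
Bit 10: prefix='1' (no match yet)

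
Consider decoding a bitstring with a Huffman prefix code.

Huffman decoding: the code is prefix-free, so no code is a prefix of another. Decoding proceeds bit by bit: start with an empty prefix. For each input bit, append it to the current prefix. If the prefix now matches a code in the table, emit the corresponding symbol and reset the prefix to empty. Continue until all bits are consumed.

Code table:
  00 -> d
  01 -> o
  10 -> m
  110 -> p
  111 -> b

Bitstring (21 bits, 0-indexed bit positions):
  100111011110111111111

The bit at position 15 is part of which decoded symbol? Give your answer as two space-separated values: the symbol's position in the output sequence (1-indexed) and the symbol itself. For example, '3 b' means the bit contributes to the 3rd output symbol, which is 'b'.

Answer: 7 b

Derivation:
Bit 0: prefix='1' (no match yet)
Bit 1: prefix='10' -> emit 'm', reset
Bit 2: prefix='0' (no match yet)
Bit 3: prefix='01' -> emit 'o', reset
Bit 4: prefix='1' (no match yet)
Bit 5: prefix='11' (no match yet)
Bit 6: prefix='110' -> emit 'p', reset
Bit 7: prefix='1' (no match yet)
Bit 8: prefix='11' (no match yet)
Bit 9: prefix='111' -> emit 'b', reset
Bit 10: prefix='1' (no match yet)
Bit 11: prefix='10' -> emit 'm', reset
Bit 12: prefix='1' (no match yet)
Bit 13: prefix='11' (no match yet)
Bit 14: prefix='111' -> emit 'b', reset
Bit 15: prefix='1' (no match yet)
Bit 16: prefix='11' (no match yet)
Bit 17: prefix='111' -> emit 'b', reset
Bit 18: prefix='1' (no match yet)
Bit 19: prefix='11' (no match yet)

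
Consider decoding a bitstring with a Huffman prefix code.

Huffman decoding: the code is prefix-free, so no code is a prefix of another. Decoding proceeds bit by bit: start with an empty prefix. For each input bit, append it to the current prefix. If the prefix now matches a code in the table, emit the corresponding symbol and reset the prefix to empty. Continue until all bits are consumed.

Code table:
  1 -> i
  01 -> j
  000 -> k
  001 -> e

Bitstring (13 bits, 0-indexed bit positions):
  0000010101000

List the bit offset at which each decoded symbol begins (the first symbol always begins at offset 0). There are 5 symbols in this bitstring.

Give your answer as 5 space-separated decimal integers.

Answer: 0 3 6 8 10

Derivation:
Bit 0: prefix='0' (no match yet)
Bit 1: prefix='00' (no match yet)
Bit 2: prefix='000' -> emit 'k', reset
Bit 3: prefix='0' (no match yet)
Bit 4: prefix='00' (no match yet)
Bit 5: prefix='001' -> emit 'e', reset
Bit 6: prefix='0' (no match yet)
Bit 7: prefix='01' -> emit 'j', reset
Bit 8: prefix='0' (no match yet)
Bit 9: prefix='01' -> emit 'j', reset
Bit 10: prefix='0' (no match yet)
Bit 11: prefix='00' (no match yet)
Bit 12: prefix='000' -> emit 'k', reset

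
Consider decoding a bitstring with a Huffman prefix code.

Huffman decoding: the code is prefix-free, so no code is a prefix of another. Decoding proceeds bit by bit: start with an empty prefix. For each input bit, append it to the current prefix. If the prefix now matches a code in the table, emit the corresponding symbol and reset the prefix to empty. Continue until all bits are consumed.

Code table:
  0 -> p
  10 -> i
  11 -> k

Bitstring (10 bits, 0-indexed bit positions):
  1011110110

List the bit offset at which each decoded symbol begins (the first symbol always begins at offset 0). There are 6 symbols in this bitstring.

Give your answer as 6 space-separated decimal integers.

Bit 0: prefix='1' (no match yet)
Bit 1: prefix='10' -> emit 'i', reset
Bit 2: prefix='1' (no match yet)
Bit 3: prefix='11' -> emit 'k', reset
Bit 4: prefix='1' (no match yet)
Bit 5: prefix='11' -> emit 'k', reset
Bit 6: prefix='0' -> emit 'p', reset
Bit 7: prefix='1' (no match yet)
Bit 8: prefix='11' -> emit 'k', reset
Bit 9: prefix='0' -> emit 'p', reset

Answer: 0 2 4 6 7 9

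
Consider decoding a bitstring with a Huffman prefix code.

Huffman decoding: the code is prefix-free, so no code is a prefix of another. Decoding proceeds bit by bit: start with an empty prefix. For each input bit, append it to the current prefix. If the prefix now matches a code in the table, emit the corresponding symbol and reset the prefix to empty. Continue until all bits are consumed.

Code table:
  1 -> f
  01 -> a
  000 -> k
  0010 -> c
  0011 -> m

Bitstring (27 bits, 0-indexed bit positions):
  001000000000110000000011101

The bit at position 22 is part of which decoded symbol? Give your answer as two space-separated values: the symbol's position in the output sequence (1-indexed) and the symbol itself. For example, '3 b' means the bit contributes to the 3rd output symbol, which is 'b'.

Answer: 7 m

Derivation:
Bit 0: prefix='0' (no match yet)
Bit 1: prefix='00' (no match yet)
Bit 2: prefix='001' (no match yet)
Bit 3: prefix='0010' -> emit 'c', reset
Bit 4: prefix='0' (no match yet)
Bit 5: prefix='00' (no match yet)
Bit 6: prefix='000' -> emit 'k', reset
Bit 7: prefix='0' (no match yet)
Bit 8: prefix='00' (no match yet)
Bit 9: prefix='000' -> emit 'k', reset
Bit 10: prefix='0' (no match yet)
Bit 11: prefix='00' (no match yet)
Bit 12: prefix='001' (no match yet)
Bit 13: prefix='0011' -> emit 'm', reset
Bit 14: prefix='0' (no match yet)
Bit 15: prefix='00' (no match yet)
Bit 16: prefix='000' -> emit 'k', reset
Bit 17: prefix='0' (no match yet)
Bit 18: prefix='00' (no match yet)
Bit 19: prefix='000' -> emit 'k', reset
Bit 20: prefix='0' (no match yet)
Bit 21: prefix='00' (no match yet)
Bit 22: prefix='001' (no match yet)
Bit 23: prefix='0011' -> emit 'm', reset
Bit 24: prefix='1' -> emit 'f', reset
Bit 25: prefix='0' (no match yet)
Bit 26: prefix='01' -> emit 'a', reset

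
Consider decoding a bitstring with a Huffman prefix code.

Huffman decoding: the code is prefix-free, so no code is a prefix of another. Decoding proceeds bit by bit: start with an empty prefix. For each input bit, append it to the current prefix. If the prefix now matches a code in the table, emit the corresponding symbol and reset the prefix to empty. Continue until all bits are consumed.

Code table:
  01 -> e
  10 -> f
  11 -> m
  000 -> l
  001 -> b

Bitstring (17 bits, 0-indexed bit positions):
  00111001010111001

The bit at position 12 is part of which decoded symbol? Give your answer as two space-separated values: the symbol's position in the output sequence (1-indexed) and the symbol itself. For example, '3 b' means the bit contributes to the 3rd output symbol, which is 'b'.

Bit 0: prefix='0' (no match yet)
Bit 1: prefix='00' (no match yet)
Bit 2: prefix='001' -> emit 'b', reset
Bit 3: prefix='1' (no match yet)
Bit 4: prefix='11' -> emit 'm', reset
Bit 5: prefix='0' (no match yet)
Bit 6: prefix='00' (no match yet)
Bit 7: prefix='001' -> emit 'b', reset
Bit 8: prefix='0' (no match yet)
Bit 9: prefix='01' -> emit 'e', reset
Bit 10: prefix='0' (no match yet)
Bit 11: prefix='01' -> emit 'e', reset
Bit 12: prefix='1' (no match yet)
Bit 13: prefix='11' -> emit 'm', reset
Bit 14: prefix='0' (no match yet)
Bit 15: prefix='00' (no match yet)
Bit 16: prefix='001' -> emit 'b', reset

Answer: 6 m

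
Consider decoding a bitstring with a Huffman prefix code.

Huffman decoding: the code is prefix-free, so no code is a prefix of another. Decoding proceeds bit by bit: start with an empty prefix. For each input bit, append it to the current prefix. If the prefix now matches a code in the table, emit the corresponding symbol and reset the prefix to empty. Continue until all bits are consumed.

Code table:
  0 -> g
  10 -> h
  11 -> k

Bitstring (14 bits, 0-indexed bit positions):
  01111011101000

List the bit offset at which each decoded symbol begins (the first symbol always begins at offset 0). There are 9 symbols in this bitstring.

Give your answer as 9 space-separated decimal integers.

Answer: 0 1 3 5 6 8 10 12 13

Derivation:
Bit 0: prefix='0' -> emit 'g', reset
Bit 1: prefix='1' (no match yet)
Bit 2: prefix='11' -> emit 'k', reset
Bit 3: prefix='1' (no match yet)
Bit 4: prefix='11' -> emit 'k', reset
Bit 5: prefix='0' -> emit 'g', reset
Bit 6: prefix='1' (no match yet)
Bit 7: prefix='11' -> emit 'k', reset
Bit 8: prefix='1' (no match yet)
Bit 9: prefix='10' -> emit 'h', reset
Bit 10: prefix='1' (no match yet)
Bit 11: prefix='10' -> emit 'h', reset
Bit 12: prefix='0' -> emit 'g', reset
Bit 13: prefix='0' -> emit 'g', reset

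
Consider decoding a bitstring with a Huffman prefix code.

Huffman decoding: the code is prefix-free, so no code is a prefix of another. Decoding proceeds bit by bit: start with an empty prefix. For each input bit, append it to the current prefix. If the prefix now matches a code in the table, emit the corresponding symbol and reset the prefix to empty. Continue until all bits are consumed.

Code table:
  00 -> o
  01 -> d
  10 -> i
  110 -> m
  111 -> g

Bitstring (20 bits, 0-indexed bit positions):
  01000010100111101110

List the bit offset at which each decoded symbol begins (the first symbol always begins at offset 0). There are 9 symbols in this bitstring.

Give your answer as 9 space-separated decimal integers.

Bit 0: prefix='0' (no match yet)
Bit 1: prefix='01' -> emit 'd', reset
Bit 2: prefix='0' (no match yet)
Bit 3: prefix='00' -> emit 'o', reset
Bit 4: prefix='0' (no match yet)
Bit 5: prefix='00' -> emit 'o', reset
Bit 6: prefix='1' (no match yet)
Bit 7: prefix='10' -> emit 'i', reset
Bit 8: prefix='1' (no match yet)
Bit 9: prefix='10' -> emit 'i', reset
Bit 10: prefix='0' (no match yet)
Bit 11: prefix='01' -> emit 'd', reset
Bit 12: prefix='1' (no match yet)
Bit 13: prefix='11' (no match yet)
Bit 14: prefix='111' -> emit 'g', reset
Bit 15: prefix='0' (no match yet)
Bit 16: prefix='01' -> emit 'd', reset
Bit 17: prefix='1' (no match yet)
Bit 18: prefix='11' (no match yet)
Bit 19: prefix='110' -> emit 'm', reset

Answer: 0 2 4 6 8 10 12 15 17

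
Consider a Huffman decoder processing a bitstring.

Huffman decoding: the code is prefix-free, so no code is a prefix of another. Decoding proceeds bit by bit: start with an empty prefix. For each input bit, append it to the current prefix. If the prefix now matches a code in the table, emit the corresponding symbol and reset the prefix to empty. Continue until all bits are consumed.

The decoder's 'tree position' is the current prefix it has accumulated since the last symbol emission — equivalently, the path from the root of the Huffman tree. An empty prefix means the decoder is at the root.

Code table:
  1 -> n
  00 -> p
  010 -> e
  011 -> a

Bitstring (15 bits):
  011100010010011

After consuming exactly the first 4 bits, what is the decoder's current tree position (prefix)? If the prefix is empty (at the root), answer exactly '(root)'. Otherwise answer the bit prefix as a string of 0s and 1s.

Answer: (root)

Derivation:
Bit 0: prefix='0' (no match yet)
Bit 1: prefix='01' (no match yet)
Bit 2: prefix='011' -> emit 'a', reset
Bit 3: prefix='1' -> emit 'n', reset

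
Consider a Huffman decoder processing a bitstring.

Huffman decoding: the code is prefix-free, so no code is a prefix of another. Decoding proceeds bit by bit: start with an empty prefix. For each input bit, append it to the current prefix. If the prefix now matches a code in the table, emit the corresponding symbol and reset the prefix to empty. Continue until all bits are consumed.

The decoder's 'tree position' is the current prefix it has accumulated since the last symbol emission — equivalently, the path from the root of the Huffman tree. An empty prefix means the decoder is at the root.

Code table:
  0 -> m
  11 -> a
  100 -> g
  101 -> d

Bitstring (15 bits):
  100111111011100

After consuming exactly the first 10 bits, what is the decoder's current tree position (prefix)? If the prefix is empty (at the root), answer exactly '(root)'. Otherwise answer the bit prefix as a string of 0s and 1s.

Bit 0: prefix='1' (no match yet)
Bit 1: prefix='10' (no match yet)
Bit 2: prefix='100' -> emit 'g', reset
Bit 3: prefix='1' (no match yet)
Bit 4: prefix='11' -> emit 'a', reset
Bit 5: prefix='1' (no match yet)
Bit 6: prefix='11' -> emit 'a', reset
Bit 7: prefix='1' (no match yet)
Bit 8: prefix='11' -> emit 'a', reset
Bit 9: prefix='0' -> emit 'm', reset

Answer: (root)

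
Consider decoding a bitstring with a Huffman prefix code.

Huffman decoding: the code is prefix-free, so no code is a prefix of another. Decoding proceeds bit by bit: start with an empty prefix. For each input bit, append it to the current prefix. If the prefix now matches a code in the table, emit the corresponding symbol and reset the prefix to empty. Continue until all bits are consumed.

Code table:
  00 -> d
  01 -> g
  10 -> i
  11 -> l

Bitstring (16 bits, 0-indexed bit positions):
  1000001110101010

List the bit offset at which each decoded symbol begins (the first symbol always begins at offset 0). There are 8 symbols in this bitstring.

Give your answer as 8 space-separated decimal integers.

Answer: 0 2 4 6 8 10 12 14

Derivation:
Bit 0: prefix='1' (no match yet)
Bit 1: prefix='10' -> emit 'i', reset
Bit 2: prefix='0' (no match yet)
Bit 3: prefix='00' -> emit 'd', reset
Bit 4: prefix='0' (no match yet)
Bit 5: prefix='00' -> emit 'd', reset
Bit 6: prefix='1' (no match yet)
Bit 7: prefix='11' -> emit 'l', reset
Bit 8: prefix='1' (no match yet)
Bit 9: prefix='10' -> emit 'i', reset
Bit 10: prefix='1' (no match yet)
Bit 11: prefix='10' -> emit 'i', reset
Bit 12: prefix='1' (no match yet)
Bit 13: prefix='10' -> emit 'i', reset
Bit 14: prefix='1' (no match yet)
Bit 15: prefix='10' -> emit 'i', reset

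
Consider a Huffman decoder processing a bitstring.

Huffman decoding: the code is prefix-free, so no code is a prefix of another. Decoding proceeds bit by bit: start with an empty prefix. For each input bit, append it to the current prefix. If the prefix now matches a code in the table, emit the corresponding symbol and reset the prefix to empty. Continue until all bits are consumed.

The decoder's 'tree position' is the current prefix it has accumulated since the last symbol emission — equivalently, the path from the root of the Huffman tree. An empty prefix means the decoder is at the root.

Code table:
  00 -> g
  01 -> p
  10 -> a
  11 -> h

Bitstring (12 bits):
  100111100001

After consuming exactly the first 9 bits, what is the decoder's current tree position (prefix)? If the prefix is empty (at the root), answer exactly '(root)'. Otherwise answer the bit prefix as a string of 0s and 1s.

Bit 0: prefix='1' (no match yet)
Bit 1: prefix='10' -> emit 'a', reset
Bit 2: prefix='0' (no match yet)
Bit 3: prefix='01' -> emit 'p', reset
Bit 4: prefix='1' (no match yet)
Bit 5: prefix='11' -> emit 'h', reset
Bit 6: prefix='1' (no match yet)
Bit 7: prefix='10' -> emit 'a', reset
Bit 8: prefix='0' (no match yet)

Answer: 0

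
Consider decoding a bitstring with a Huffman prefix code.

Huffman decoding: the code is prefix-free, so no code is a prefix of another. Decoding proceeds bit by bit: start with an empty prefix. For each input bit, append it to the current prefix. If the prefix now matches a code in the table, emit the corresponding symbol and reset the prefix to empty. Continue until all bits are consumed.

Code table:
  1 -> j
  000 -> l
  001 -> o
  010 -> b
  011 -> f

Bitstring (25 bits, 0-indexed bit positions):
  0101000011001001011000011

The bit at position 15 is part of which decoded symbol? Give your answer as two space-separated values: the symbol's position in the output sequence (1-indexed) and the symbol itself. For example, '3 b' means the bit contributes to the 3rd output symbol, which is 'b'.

Bit 0: prefix='0' (no match yet)
Bit 1: prefix='01' (no match yet)
Bit 2: prefix='010' -> emit 'b', reset
Bit 3: prefix='1' -> emit 'j', reset
Bit 4: prefix='0' (no match yet)
Bit 5: prefix='00' (no match yet)
Bit 6: prefix='000' -> emit 'l', reset
Bit 7: prefix='0' (no match yet)
Bit 8: prefix='01' (no match yet)
Bit 9: prefix='011' -> emit 'f', reset
Bit 10: prefix='0' (no match yet)
Bit 11: prefix='00' (no match yet)
Bit 12: prefix='001' -> emit 'o', reset
Bit 13: prefix='0' (no match yet)
Bit 14: prefix='00' (no match yet)
Bit 15: prefix='001' -> emit 'o', reset
Bit 16: prefix='0' (no match yet)
Bit 17: prefix='01' (no match yet)
Bit 18: prefix='011' -> emit 'f', reset
Bit 19: prefix='0' (no match yet)

Answer: 6 o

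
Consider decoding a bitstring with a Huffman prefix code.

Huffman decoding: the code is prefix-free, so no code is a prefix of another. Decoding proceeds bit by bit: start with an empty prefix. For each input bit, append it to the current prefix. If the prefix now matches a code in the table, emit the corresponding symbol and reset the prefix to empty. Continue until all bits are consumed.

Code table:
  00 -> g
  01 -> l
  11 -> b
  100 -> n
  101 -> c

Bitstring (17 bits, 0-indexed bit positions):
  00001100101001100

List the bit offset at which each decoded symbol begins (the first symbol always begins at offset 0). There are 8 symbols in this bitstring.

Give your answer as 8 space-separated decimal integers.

Answer: 0 2 4 6 8 11 13 15

Derivation:
Bit 0: prefix='0' (no match yet)
Bit 1: prefix='00' -> emit 'g', reset
Bit 2: prefix='0' (no match yet)
Bit 3: prefix='00' -> emit 'g', reset
Bit 4: prefix='1' (no match yet)
Bit 5: prefix='11' -> emit 'b', reset
Bit 6: prefix='0' (no match yet)
Bit 7: prefix='00' -> emit 'g', reset
Bit 8: prefix='1' (no match yet)
Bit 9: prefix='10' (no match yet)
Bit 10: prefix='101' -> emit 'c', reset
Bit 11: prefix='0' (no match yet)
Bit 12: prefix='00' -> emit 'g', reset
Bit 13: prefix='1' (no match yet)
Bit 14: prefix='11' -> emit 'b', reset
Bit 15: prefix='0' (no match yet)
Bit 16: prefix='00' -> emit 'g', reset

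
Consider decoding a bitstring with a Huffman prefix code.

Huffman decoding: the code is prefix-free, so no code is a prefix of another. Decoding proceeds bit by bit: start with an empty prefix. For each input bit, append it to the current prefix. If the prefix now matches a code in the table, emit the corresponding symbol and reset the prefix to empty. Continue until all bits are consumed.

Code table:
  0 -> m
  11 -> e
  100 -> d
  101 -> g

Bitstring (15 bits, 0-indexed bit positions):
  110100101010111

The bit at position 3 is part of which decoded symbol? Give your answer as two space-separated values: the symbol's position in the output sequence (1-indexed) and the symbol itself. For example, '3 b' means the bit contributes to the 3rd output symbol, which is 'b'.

Answer: 3 d

Derivation:
Bit 0: prefix='1' (no match yet)
Bit 1: prefix='11' -> emit 'e', reset
Bit 2: prefix='0' -> emit 'm', reset
Bit 3: prefix='1' (no match yet)
Bit 4: prefix='10' (no match yet)
Bit 5: prefix='100' -> emit 'd', reset
Bit 6: prefix='1' (no match yet)
Bit 7: prefix='10' (no match yet)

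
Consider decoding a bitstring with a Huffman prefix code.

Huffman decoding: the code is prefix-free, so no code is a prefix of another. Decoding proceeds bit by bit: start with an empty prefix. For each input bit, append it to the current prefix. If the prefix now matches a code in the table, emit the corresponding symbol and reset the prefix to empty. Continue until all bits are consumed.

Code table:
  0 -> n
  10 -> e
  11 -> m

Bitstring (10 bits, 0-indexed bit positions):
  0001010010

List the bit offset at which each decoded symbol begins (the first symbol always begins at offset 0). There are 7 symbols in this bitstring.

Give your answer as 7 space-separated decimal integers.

Bit 0: prefix='0' -> emit 'n', reset
Bit 1: prefix='0' -> emit 'n', reset
Bit 2: prefix='0' -> emit 'n', reset
Bit 3: prefix='1' (no match yet)
Bit 4: prefix='10' -> emit 'e', reset
Bit 5: prefix='1' (no match yet)
Bit 6: prefix='10' -> emit 'e', reset
Bit 7: prefix='0' -> emit 'n', reset
Bit 8: prefix='1' (no match yet)
Bit 9: prefix='10' -> emit 'e', reset

Answer: 0 1 2 3 5 7 8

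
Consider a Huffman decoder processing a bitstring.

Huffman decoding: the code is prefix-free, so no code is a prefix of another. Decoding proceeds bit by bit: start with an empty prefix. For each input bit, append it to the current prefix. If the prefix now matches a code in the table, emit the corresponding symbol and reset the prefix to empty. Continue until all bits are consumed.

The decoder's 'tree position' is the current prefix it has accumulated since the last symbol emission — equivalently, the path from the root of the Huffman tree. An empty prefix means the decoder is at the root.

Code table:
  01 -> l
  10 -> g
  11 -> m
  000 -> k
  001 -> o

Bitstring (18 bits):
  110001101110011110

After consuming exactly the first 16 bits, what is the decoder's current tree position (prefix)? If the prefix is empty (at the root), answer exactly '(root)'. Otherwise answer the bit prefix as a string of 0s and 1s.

Answer: (root)

Derivation:
Bit 0: prefix='1' (no match yet)
Bit 1: prefix='11' -> emit 'm', reset
Bit 2: prefix='0' (no match yet)
Bit 3: prefix='00' (no match yet)
Bit 4: prefix='000' -> emit 'k', reset
Bit 5: prefix='1' (no match yet)
Bit 6: prefix='11' -> emit 'm', reset
Bit 7: prefix='0' (no match yet)
Bit 8: prefix='01' -> emit 'l', reset
Bit 9: prefix='1' (no match yet)
Bit 10: prefix='11' -> emit 'm', reset
Bit 11: prefix='0' (no match yet)
Bit 12: prefix='00' (no match yet)
Bit 13: prefix='001' -> emit 'o', reset
Bit 14: prefix='1' (no match yet)
Bit 15: prefix='11' -> emit 'm', reset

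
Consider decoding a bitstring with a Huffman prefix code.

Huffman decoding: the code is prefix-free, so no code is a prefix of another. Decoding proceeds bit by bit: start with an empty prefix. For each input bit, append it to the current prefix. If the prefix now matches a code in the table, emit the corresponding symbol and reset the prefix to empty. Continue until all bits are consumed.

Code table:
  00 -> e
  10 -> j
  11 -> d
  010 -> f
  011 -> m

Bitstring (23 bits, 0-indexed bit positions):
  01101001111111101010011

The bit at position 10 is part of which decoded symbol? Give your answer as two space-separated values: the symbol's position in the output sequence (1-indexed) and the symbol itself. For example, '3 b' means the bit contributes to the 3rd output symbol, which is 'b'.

Bit 0: prefix='0' (no match yet)
Bit 1: prefix='01' (no match yet)
Bit 2: prefix='011' -> emit 'm', reset
Bit 3: prefix='0' (no match yet)
Bit 4: prefix='01' (no match yet)
Bit 5: prefix='010' -> emit 'f', reset
Bit 6: prefix='0' (no match yet)
Bit 7: prefix='01' (no match yet)
Bit 8: prefix='011' -> emit 'm', reset
Bit 9: prefix='1' (no match yet)
Bit 10: prefix='11' -> emit 'd', reset
Bit 11: prefix='1' (no match yet)
Bit 12: prefix='11' -> emit 'd', reset
Bit 13: prefix='1' (no match yet)
Bit 14: prefix='11' -> emit 'd', reset

Answer: 4 d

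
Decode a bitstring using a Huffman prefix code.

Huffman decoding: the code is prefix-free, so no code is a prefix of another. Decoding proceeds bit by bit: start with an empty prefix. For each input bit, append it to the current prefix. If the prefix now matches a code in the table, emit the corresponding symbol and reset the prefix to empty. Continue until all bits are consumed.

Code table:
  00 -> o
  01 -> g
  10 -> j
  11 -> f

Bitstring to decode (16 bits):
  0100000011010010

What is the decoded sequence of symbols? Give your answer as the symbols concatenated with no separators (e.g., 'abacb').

Bit 0: prefix='0' (no match yet)
Bit 1: prefix='01' -> emit 'g', reset
Bit 2: prefix='0' (no match yet)
Bit 3: prefix='00' -> emit 'o', reset
Bit 4: prefix='0' (no match yet)
Bit 5: prefix='00' -> emit 'o', reset
Bit 6: prefix='0' (no match yet)
Bit 7: prefix='00' -> emit 'o', reset
Bit 8: prefix='1' (no match yet)
Bit 9: prefix='11' -> emit 'f', reset
Bit 10: prefix='0' (no match yet)
Bit 11: prefix='01' -> emit 'g', reset
Bit 12: prefix='0' (no match yet)
Bit 13: prefix='00' -> emit 'o', reset
Bit 14: prefix='1' (no match yet)
Bit 15: prefix='10' -> emit 'j', reset

Answer: gooofgoj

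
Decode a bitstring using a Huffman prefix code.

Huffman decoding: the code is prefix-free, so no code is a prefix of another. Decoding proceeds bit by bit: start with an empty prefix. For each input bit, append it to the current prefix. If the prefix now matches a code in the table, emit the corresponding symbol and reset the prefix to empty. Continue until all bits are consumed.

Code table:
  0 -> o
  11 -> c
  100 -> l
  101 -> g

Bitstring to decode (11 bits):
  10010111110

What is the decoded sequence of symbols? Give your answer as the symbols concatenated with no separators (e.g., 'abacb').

Bit 0: prefix='1' (no match yet)
Bit 1: prefix='10' (no match yet)
Bit 2: prefix='100' -> emit 'l', reset
Bit 3: prefix='1' (no match yet)
Bit 4: prefix='10' (no match yet)
Bit 5: prefix='101' -> emit 'g', reset
Bit 6: prefix='1' (no match yet)
Bit 7: prefix='11' -> emit 'c', reset
Bit 8: prefix='1' (no match yet)
Bit 9: prefix='11' -> emit 'c', reset
Bit 10: prefix='0' -> emit 'o', reset

Answer: lgcco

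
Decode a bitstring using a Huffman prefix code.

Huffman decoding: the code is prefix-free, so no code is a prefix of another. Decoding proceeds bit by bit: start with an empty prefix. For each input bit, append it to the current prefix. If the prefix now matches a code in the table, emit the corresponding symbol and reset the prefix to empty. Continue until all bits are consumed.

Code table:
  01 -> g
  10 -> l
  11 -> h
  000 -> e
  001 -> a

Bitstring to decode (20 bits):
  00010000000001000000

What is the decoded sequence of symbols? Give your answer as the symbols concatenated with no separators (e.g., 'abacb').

Answer: eleeaee

Derivation:
Bit 0: prefix='0' (no match yet)
Bit 1: prefix='00' (no match yet)
Bit 2: prefix='000' -> emit 'e', reset
Bit 3: prefix='1' (no match yet)
Bit 4: prefix='10' -> emit 'l', reset
Bit 5: prefix='0' (no match yet)
Bit 6: prefix='00' (no match yet)
Bit 7: prefix='000' -> emit 'e', reset
Bit 8: prefix='0' (no match yet)
Bit 9: prefix='00' (no match yet)
Bit 10: prefix='000' -> emit 'e', reset
Bit 11: prefix='0' (no match yet)
Bit 12: prefix='00' (no match yet)
Bit 13: prefix='001' -> emit 'a', reset
Bit 14: prefix='0' (no match yet)
Bit 15: prefix='00' (no match yet)
Bit 16: prefix='000' -> emit 'e', reset
Bit 17: prefix='0' (no match yet)
Bit 18: prefix='00' (no match yet)
Bit 19: prefix='000' -> emit 'e', reset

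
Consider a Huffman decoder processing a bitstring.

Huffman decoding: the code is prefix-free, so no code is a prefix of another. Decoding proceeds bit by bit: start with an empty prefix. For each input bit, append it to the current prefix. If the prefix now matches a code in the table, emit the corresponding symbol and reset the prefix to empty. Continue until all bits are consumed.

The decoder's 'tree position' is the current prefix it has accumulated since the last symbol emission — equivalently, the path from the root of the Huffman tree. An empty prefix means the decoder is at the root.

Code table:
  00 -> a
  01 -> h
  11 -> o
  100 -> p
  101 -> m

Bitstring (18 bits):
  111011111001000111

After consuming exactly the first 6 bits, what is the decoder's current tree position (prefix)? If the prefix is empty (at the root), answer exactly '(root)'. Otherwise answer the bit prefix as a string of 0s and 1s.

Bit 0: prefix='1' (no match yet)
Bit 1: prefix='11' -> emit 'o', reset
Bit 2: prefix='1' (no match yet)
Bit 3: prefix='10' (no match yet)
Bit 4: prefix='101' -> emit 'm', reset
Bit 5: prefix='1' (no match yet)

Answer: 1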